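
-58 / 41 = -1.41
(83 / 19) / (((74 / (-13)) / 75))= -57.56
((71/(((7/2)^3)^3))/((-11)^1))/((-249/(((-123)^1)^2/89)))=183323136/3279013043999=0.00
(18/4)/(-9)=-1/2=-0.50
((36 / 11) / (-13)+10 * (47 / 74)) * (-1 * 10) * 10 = -3227300 / 5291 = -609.96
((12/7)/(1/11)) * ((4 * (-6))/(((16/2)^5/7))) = -99/1024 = -0.10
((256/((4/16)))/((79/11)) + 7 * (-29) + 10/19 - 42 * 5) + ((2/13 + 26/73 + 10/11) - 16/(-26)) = -4197033735/15668939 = -267.86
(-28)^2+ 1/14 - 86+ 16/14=9789/14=699.21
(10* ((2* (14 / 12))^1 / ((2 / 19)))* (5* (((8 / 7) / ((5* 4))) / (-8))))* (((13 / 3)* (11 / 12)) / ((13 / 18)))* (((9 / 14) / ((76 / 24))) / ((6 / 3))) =-495 / 112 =-4.42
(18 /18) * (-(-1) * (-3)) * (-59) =177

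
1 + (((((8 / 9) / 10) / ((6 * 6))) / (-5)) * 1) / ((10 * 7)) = 1.00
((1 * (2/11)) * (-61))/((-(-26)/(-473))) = 2623/13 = 201.77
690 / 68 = 345 / 34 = 10.15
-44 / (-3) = 44 / 3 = 14.67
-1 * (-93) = 93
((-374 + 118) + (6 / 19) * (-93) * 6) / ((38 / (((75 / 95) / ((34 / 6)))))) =-184770 / 116603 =-1.58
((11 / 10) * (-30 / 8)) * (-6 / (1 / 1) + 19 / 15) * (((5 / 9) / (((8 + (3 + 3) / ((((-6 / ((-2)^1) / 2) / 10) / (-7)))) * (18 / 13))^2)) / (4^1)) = 131989 / 6903595008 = 0.00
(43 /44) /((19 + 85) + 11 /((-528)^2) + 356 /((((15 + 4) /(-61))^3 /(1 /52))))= -2208488256 /276957647537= -0.01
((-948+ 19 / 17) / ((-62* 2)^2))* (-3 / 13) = 48291 / 3398096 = 0.01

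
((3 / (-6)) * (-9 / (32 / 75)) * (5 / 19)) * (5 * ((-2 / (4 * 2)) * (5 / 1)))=-84375 / 4864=-17.35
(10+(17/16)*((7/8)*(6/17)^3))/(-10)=-46429/46240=-1.00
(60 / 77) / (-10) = -6 / 77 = -0.08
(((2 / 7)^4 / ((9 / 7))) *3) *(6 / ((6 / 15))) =80 / 343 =0.23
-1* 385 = -385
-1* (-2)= 2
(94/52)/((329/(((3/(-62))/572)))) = -3/6454448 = -0.00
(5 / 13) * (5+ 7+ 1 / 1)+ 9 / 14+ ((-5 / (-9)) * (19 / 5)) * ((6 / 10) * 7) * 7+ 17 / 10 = 7288 / 105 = 69.41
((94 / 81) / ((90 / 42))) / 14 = 47 / 1215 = 0.04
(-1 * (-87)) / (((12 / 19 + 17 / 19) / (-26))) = -1482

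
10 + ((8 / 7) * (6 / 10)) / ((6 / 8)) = 382 / 35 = 10.91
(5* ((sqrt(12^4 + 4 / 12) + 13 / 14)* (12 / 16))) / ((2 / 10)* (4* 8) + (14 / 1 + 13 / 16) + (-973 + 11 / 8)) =-100* sqrt(186627) / 76033-1950 / 532231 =-0.57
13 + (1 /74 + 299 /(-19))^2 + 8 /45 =23164638953 /88957620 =260.40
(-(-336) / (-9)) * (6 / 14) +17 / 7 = -95 / 7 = -13.57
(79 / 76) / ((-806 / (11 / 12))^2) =9559 / 7109616384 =0.00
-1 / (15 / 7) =-7 / 15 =-0.47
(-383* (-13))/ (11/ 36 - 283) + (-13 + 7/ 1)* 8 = -667740/ 10177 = -65.61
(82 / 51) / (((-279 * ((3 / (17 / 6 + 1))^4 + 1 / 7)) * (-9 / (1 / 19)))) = 160628734 / 2468860742007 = 0.00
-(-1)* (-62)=-62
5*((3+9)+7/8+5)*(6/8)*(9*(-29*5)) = -2799225/32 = -87475.78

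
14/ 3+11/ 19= 299/ 57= 5.25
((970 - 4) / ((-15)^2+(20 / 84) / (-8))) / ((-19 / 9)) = -1460592 / 718105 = -2.03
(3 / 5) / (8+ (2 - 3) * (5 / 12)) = 36 / 455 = 0.08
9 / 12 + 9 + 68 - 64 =55 / 4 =13.75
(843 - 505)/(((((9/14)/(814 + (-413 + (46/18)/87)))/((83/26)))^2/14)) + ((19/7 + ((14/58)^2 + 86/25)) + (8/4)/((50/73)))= 18766256436.77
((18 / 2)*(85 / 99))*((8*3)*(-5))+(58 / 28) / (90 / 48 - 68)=-37771876 / 40733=-927.30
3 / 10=0.30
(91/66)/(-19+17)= -91/132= -0.69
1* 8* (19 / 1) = 152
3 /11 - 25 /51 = -122 /561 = -0.22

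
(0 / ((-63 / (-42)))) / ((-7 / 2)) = 0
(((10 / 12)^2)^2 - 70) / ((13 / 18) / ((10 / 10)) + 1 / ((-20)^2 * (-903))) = -677964875 / 7043373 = -96.26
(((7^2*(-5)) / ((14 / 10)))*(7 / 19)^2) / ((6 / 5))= -42875 / 2166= -19.79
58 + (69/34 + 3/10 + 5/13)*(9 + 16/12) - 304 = -722521/3315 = -217.96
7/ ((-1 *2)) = -7/ 2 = -3.50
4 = 4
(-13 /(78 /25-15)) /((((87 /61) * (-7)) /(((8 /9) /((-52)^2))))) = -0.00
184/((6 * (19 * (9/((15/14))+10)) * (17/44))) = 220/969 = 0.23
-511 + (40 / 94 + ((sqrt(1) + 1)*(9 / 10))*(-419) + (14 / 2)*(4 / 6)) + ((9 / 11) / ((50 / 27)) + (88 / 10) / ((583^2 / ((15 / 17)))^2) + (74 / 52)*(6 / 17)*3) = -349983396984236983679 / 278170996264225350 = -1258.16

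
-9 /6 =-3 /2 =-1.50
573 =573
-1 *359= -359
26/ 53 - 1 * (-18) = 980/ 53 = 18.49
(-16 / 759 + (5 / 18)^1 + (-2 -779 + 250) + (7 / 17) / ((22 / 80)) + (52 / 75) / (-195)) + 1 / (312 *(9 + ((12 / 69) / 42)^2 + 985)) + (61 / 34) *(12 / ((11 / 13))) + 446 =-1349076123766398289 / 23338124556318000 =-57.81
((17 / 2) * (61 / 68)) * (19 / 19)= 61 / 8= 7.62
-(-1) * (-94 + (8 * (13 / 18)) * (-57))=-1270 / 3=-423.33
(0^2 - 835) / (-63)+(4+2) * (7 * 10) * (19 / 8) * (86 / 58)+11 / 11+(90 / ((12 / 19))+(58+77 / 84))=12385031 / 7308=1694.72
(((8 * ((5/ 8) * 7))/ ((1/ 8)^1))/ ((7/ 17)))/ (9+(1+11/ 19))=64.28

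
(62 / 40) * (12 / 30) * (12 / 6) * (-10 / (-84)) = 31 / 210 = 0.15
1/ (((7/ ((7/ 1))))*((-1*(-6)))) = 0.17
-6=-6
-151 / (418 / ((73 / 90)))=-0.29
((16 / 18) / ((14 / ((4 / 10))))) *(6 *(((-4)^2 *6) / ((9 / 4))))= 2048 / 315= 6.50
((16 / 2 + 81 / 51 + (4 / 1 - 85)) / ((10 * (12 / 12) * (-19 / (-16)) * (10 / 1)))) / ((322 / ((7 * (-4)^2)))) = -38848 / 185725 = -0.21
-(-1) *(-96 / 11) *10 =-960 / 11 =-87.27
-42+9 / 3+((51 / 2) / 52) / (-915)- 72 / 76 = -24075803 / 602680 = -39.95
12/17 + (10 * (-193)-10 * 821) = -172368/17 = -10139.29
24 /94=12 /47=0.26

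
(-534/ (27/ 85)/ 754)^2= 57229225/ 11512449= 4.97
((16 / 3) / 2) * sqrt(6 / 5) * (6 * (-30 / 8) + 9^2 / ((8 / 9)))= 183 * sqrt(30) / 5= 200.47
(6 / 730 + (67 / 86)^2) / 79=1660673 / 213263660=0.01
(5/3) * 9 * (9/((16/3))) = 405/16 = 25.31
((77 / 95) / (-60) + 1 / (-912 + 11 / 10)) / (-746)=758393 / 38733289800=0.00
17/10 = 1.70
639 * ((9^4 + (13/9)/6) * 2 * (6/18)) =25155797/9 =2795088.56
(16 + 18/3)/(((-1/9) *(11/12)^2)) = -235.64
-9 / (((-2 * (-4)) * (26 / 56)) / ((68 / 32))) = -5.15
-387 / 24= -129 / 8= -16.12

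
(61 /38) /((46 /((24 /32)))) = 183 /6992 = 0.03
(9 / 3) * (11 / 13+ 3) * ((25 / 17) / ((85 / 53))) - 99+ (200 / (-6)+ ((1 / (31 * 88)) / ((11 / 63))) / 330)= -121.75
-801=-801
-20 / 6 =-10 / 3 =-3.33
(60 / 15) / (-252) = -1 / 63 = -0.02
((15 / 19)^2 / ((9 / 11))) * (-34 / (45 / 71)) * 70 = -9293900 / 3249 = -2860.54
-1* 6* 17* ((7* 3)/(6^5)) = -119/432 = -0.28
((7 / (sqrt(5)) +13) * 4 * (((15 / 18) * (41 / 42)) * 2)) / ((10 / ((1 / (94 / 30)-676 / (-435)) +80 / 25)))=4252561 * sqrt(5) / 920025 +55283293 / 1288035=53.26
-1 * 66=-66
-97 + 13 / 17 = -1636 / 17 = -96.24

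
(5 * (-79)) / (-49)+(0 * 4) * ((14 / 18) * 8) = 395 / 49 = 8.06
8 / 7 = 1.14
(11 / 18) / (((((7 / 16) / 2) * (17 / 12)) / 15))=3520 / 119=29.58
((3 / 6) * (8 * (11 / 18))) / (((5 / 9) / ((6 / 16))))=33 / 20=1.65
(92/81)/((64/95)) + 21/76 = 48319/24624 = 1.96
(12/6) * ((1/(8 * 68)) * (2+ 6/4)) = 7/544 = 0.01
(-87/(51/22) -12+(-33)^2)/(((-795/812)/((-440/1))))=1262698976/2703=467147.23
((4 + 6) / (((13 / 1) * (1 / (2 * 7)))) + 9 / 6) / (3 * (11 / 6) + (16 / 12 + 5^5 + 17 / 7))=0.00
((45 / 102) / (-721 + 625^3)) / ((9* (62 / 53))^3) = 744385 / 480727568584710144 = 0.00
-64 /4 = -16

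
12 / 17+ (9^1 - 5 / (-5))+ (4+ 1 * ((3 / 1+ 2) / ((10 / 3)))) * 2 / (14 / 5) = 3483 / 238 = 14.63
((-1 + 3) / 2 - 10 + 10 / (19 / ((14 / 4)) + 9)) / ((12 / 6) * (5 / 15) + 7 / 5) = -12585 / 3131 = -4.02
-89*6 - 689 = -1223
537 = 537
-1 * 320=-320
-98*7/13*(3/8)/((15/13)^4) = -753571/67500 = -11.16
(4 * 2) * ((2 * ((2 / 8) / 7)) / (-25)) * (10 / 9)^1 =-8 / 315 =-0.03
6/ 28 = 3/ 14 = 0.21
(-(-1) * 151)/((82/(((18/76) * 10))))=6795/1558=4.36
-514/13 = -39.54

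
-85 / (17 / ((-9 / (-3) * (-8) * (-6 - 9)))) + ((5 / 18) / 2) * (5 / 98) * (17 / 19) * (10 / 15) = -180985975 / 100548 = -1800.00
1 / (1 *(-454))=-1 / 454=-0.00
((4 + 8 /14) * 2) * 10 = 640 /7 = 91.43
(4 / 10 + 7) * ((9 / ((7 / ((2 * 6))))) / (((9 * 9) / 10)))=296 / 21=14.10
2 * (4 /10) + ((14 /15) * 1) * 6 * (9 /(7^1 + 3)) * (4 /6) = 104 /25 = 4.16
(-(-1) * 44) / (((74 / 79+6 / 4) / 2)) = 1264 / 35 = 36.11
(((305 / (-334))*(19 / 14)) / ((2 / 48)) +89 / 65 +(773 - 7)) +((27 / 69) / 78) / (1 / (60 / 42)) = 99163696 / 134435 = 737.63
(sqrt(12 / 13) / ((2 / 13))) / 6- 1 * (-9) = sqrt(39) / 6 + 9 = 10.04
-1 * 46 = -46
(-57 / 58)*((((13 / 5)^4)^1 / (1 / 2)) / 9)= -542659 / 54375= -9.98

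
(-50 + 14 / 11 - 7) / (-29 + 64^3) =-613 / 2883265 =-0.00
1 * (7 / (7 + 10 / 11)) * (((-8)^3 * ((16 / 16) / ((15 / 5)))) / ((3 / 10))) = -394240 / 783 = -503.50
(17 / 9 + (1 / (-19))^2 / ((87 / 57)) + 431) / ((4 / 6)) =2146705 / 3306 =649.34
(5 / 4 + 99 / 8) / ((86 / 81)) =8829 / 688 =12.83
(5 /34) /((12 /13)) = 65 /408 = 0.16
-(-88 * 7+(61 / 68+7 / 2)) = 41589 / 68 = 611.60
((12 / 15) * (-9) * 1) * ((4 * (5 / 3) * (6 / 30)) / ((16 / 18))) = -54 / 5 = -10.80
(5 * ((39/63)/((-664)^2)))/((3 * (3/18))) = 65/4629408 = 0.00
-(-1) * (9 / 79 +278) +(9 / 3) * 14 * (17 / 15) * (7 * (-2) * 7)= -1732741 / 395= -4386.69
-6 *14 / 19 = -4.42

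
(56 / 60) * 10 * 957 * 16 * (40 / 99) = 519680 / 9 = 57742.22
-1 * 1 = -1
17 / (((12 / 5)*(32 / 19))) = 1615 / 384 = 4.21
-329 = -329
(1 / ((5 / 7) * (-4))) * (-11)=77 / 20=3.85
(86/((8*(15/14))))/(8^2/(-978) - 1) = -49063/5210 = -9.42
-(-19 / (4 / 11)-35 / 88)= 4633 / 88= 52.65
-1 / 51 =-0.02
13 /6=2.17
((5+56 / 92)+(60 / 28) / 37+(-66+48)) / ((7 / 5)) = -367350 / 41699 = -8.81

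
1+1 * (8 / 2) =5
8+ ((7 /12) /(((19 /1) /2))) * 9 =8.55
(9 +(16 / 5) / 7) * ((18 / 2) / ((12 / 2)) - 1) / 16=0.30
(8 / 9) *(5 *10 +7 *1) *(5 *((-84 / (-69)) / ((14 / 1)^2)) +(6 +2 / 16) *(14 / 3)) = 2100754 / 1449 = 1449.80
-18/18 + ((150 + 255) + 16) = 420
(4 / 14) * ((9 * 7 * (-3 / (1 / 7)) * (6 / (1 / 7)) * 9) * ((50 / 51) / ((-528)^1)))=99225 / 374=265.31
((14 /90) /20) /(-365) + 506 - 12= 162278993 /328500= 494.00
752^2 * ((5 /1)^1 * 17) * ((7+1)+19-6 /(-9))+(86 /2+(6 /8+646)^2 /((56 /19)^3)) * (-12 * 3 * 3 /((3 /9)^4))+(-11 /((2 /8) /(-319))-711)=2500628995899661 /2107392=1186598884.26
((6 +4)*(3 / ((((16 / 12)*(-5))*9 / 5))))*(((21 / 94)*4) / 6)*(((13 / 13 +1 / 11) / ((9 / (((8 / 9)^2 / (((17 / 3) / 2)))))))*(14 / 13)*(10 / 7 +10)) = -1433600 / 9254817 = -0.15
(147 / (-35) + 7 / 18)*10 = -343 / 9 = -38.11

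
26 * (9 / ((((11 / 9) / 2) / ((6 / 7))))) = 25272 / 77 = 328.21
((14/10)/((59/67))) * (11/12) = 5159/3540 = 1.46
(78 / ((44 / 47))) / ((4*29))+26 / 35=130507 / 89320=1.46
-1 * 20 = -20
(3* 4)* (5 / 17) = 60 / 17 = 3.53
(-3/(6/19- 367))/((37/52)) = 2964/257779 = 0.01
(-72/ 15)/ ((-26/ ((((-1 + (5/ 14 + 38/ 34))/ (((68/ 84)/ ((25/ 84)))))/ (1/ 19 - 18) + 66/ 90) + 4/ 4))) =142682219/ 448397950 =0.32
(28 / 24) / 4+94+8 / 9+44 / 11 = 7141 / 72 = 99.18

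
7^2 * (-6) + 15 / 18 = -1759 / 6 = -293.17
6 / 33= 2 / 11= 0.18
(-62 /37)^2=3844 /1369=2.81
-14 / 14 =-1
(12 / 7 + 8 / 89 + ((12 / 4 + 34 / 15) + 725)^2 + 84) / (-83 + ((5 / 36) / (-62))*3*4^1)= -4635483931816 / 721574175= -6424.13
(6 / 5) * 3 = 3.60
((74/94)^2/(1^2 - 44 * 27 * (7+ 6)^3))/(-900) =1369/5189010583500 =0.00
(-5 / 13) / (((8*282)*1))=-5 / 29328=-0.00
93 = 93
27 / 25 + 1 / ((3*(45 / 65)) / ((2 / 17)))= 13043 / 11475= 1.14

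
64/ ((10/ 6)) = 192/ 5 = 38.40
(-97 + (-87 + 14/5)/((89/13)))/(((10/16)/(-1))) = 389104/2225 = 174.88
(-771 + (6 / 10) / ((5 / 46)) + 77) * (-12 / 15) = 550.78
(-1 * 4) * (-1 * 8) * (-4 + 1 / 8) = -124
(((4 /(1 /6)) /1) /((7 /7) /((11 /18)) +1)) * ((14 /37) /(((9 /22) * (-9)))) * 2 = -54208 /28971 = -1.87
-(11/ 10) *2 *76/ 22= -38/ 5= -7.60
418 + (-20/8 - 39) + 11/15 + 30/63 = 79319/210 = 377.71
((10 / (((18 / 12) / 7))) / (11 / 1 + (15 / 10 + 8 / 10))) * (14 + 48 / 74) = 108400 / 2109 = 51.40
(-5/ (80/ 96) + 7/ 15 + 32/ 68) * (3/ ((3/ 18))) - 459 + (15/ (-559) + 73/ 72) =-1878659933/ 3421080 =-549.14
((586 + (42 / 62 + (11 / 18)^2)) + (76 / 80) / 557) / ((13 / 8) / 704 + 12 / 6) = 23121263368192 / 78861583395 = 293.19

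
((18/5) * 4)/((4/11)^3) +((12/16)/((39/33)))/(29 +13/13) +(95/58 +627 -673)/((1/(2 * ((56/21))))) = 1422763/22620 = 62.90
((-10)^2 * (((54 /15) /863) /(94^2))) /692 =45 /659602982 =0.00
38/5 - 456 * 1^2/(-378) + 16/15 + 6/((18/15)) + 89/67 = 68386/4221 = 16.20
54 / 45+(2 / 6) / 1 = 23 / 15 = 1.53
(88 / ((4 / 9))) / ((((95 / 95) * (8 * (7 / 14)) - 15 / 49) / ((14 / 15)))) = 45276 / 905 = 50.03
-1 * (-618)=618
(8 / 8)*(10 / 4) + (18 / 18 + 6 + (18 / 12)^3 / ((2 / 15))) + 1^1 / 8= 559 / 16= 34.94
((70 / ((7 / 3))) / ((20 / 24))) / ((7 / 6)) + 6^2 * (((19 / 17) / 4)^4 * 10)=618348267 / 18708704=33.05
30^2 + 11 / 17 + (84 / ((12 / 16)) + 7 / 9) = 155054 / 153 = 1013.42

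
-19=-19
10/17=0.59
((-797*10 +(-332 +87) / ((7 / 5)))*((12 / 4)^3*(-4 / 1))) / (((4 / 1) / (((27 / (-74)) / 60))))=-395847 / 296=-1337.32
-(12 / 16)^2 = -9 / 16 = -0.56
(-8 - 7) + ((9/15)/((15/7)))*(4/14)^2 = -2621/175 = -14.98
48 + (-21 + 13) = 40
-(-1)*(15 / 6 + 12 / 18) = 19 / 6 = 3.17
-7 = -7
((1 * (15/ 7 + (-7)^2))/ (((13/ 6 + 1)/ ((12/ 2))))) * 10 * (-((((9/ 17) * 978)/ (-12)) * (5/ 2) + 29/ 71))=16716154860/ 160531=104130.39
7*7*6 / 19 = 294 / 19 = 15.47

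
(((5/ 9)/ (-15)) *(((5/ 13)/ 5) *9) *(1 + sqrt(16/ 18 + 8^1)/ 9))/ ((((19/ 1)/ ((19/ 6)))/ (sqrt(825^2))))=-275/ 78-550 *sqrt(5)/ 1053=-4.69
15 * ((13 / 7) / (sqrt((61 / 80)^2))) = 15600 / 427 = 36.53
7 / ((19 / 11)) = 4.05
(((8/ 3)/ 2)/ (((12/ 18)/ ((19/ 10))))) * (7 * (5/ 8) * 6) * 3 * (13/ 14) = 2223/ 8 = 277.88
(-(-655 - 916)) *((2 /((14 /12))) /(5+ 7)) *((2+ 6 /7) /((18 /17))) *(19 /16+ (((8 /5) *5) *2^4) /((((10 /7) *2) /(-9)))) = -858923827 /3528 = -243459.13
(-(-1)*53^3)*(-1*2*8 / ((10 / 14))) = -16674224 / 5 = -3334844.80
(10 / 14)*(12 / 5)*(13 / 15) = 52 / 35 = 1.49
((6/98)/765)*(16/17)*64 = 1024/212415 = 0.00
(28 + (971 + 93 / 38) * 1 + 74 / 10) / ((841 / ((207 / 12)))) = 13225989 / 639160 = 20.69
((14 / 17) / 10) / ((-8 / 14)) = -49 / 340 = -0.14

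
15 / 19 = 0.79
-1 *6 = -6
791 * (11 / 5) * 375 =652575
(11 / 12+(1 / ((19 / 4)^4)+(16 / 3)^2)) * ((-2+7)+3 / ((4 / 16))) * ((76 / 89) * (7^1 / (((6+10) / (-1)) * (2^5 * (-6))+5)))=964309591 / 994424679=0.97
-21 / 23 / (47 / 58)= -1218 / 1081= -1.13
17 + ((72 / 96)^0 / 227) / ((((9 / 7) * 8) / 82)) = 139211 / 8172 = 17.04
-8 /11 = -0.73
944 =944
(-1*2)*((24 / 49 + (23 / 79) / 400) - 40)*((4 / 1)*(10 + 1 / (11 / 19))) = 7891765017 / 2129050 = 3706.71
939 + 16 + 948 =1903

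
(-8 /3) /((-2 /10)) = 40 /3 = 13.33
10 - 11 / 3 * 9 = -23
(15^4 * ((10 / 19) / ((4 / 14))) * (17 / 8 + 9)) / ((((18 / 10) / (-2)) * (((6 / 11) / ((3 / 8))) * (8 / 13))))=-12528140625 / 9728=-1287843.40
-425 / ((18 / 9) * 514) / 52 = -425 / 53456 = -0.01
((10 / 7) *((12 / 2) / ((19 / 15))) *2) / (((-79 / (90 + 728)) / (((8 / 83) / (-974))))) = 5889600 / 424703447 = 0.01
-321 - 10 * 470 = -5021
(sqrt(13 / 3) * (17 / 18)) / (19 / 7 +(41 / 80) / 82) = 9520 * sqrt(39) / 82269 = 0.72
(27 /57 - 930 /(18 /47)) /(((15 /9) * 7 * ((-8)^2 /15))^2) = -934119 /953344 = -0.98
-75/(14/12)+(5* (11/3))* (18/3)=320/7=45.71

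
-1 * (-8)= 8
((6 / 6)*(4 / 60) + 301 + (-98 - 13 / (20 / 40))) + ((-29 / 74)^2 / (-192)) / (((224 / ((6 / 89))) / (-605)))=9278544835787 / 52401377280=177.07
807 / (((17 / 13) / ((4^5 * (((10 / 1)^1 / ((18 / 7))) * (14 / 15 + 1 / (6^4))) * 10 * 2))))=189659375360 / 4131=45911250.39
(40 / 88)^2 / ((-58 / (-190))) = 2375 / 3509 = 0.68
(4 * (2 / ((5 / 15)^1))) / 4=6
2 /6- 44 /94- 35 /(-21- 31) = 3947 /7332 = 0.54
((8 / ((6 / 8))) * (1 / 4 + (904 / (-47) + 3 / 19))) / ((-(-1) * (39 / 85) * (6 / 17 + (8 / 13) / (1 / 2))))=-77737532 / 281295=-276.36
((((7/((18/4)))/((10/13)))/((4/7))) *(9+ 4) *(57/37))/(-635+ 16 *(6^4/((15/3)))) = 157339/7797084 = 0.02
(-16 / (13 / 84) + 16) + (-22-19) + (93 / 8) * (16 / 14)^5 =-23098819 / 218491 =-105.72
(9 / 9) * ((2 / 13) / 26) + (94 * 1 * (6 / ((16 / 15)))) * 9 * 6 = 9650747 / 338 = 28552.51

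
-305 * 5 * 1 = -1525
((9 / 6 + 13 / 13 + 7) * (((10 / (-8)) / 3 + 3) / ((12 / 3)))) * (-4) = -589 / 24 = -24.54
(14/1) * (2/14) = 2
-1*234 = -234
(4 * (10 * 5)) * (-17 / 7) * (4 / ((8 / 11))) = -18700 / 7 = -2671.43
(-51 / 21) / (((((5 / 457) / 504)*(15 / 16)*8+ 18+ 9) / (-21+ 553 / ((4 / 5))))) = -249944268 / 4145929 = -60.29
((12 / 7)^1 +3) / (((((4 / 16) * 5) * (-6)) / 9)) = -198 / 35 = -5.66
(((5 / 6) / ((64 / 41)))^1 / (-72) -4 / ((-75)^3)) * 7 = -7464401 / 144000000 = -0.05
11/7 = 1.57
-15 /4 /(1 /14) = -105 /2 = -52.50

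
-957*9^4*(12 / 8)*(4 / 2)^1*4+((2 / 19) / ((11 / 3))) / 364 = -2866031079909 / 38038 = -75346524.00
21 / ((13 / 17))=357 / 13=27.46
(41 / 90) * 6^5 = 3542.40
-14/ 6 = -7/ 3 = -2.33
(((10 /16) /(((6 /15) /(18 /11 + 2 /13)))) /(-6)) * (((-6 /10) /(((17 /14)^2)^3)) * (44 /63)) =172103680 /2824095573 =0.06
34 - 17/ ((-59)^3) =6982903/ 205379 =34.00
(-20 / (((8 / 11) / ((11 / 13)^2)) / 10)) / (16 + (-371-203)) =33275 / 94302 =0.35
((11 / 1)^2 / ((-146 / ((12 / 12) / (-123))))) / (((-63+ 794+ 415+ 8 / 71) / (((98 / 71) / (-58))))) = -5929 / 42378114468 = -0.00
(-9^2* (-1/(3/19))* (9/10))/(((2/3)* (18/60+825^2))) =4617/4537502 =0.00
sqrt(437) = 20.90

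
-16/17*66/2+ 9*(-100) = -15828/17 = -931.06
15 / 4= 3.75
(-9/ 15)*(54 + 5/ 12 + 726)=-1873/ 4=-468.25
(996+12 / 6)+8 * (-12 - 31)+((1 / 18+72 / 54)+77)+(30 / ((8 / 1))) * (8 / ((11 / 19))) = 155273 / 198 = 784.21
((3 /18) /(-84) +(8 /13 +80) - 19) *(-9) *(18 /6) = -1211073 /728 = -1663.56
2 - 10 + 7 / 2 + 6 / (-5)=-57 / 10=-5.70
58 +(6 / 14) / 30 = 4061 / 70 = 58.01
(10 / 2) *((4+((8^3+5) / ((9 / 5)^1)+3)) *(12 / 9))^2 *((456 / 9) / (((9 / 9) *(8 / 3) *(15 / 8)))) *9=17052950528 / 243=70176751.14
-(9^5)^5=-717897987691852588770249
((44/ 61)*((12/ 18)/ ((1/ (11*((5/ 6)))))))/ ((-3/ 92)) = -222640/ 1647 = -135.18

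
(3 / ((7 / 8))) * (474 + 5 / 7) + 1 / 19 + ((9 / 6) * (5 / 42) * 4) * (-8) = 1510017 / 931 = 1621.93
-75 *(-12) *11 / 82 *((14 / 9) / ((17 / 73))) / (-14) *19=-762850 / 697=-1094.48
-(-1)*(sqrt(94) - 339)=-329.30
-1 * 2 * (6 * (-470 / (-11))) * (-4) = 22560 / 11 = 2050.91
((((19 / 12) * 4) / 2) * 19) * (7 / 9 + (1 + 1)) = 167.13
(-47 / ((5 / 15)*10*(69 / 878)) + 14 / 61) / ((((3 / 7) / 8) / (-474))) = 11121962544 / 7015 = 1585454.39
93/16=5.81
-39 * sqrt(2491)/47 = -41.41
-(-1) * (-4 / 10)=-2 / 5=-0.40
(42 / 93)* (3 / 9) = 14 / 93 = 0.15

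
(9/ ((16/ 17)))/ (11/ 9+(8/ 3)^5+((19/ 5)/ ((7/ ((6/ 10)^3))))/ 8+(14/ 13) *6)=0.07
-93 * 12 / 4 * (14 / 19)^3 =-765576 / 6859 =-111.62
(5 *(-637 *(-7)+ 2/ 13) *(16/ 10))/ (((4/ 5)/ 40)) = 23187600/ 13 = 1783661.54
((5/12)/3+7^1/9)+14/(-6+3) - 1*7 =-43/4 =-10.75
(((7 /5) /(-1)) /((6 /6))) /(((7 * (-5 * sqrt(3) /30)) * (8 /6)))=3 * sqrt(3) /10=0.52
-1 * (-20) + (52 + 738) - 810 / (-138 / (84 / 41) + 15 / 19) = 14558130 / 17707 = 822.17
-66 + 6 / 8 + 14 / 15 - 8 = -4339 / 60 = -72.32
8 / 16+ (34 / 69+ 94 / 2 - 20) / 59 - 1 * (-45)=374255 / 8142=45.97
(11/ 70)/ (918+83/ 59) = 649/ 3797150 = 0.00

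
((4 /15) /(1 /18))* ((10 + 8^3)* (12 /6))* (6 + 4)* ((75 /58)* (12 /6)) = 129600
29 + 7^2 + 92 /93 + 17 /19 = 141155 /1767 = 79.88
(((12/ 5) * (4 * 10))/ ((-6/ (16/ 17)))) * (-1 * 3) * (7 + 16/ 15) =30976/ 85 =364.42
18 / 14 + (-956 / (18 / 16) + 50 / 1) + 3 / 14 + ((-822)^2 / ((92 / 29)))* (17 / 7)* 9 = 13488731177 / 2898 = 4654496.61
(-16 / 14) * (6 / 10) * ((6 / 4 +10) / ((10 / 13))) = -1794 / 175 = -10.25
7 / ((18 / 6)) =7 / 3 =2.33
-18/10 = -9/5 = -1.80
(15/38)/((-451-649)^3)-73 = -738438800003/10115600000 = -73.00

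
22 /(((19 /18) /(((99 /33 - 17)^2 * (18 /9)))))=155232 /19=8170.11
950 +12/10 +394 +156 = 7506/5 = 1501.20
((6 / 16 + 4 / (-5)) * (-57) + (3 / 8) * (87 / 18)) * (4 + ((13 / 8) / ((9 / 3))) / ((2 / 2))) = 227047 / 1920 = 118.25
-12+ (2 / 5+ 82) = 352 / 5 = 70.40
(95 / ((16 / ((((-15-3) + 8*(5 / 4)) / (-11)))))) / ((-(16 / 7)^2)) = -4655 / 5632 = -0.83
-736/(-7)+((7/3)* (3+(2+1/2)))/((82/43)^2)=30689795/282408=108.67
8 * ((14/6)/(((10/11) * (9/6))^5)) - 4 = -93644/2278125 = -0.04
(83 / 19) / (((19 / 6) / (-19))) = -498 / 19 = -26.21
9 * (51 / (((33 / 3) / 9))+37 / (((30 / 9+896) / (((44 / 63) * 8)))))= 39223929 / 103873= 377.61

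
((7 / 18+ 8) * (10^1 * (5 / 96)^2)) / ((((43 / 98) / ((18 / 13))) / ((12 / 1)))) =8.62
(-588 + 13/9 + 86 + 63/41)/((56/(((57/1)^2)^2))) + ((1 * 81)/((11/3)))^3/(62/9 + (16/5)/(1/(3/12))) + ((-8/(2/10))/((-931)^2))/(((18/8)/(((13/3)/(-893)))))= -74234291770394284079167609/789191850047003172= -94063682.70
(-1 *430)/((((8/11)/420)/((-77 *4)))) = 76484100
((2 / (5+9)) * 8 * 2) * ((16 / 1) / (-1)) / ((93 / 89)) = -22784 / 651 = -35.00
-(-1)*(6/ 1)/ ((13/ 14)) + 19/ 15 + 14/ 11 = 19307/ 2145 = 9.00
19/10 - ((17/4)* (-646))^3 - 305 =827797916731/40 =20694947918.28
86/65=1.32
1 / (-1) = -1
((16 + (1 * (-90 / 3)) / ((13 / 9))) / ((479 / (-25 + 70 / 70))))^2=0.06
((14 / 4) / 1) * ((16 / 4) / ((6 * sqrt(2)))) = 1.65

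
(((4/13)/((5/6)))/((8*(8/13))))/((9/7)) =7/120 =0.06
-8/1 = -8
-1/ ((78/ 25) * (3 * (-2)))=25/ 468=0.05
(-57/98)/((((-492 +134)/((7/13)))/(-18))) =-513/32578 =-0.02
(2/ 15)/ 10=1/ 75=0.01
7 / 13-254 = -3295 / 13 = -253.46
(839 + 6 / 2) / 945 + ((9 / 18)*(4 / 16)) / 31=209761 / 234360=0.90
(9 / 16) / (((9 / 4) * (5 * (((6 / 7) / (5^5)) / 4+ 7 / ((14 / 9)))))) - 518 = -203961233 / 393756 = -517.99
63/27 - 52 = -149/3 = -49.67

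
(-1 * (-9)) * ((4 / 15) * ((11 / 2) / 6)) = 11 / 5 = 2.20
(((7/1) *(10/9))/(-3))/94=-35/1269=-0.03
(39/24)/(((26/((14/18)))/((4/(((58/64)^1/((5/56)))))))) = 5/261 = 0.02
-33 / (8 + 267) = -3 / 25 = -0.12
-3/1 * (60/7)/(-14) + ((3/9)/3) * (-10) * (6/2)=-220/147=-1.50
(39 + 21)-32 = 28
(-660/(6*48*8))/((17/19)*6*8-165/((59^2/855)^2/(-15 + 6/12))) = -12662642245/8278720418592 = -0.00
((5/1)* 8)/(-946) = -20/473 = -0.04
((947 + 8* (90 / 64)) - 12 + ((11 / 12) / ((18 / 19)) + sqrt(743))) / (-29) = -204599 / 6264 - sqrt(743) / 29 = -33.60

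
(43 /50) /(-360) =-0.00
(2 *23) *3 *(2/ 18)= 46/ 3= 15.33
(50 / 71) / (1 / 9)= 6.34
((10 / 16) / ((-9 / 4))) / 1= -5 / 18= -0.28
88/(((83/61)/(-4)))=-21472/83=-258.70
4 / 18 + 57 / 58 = 629 / 522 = 1.20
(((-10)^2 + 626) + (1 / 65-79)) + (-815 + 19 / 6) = -64279 / 390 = -164.82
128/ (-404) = -0.32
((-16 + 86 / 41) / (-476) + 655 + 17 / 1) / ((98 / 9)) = 59018949 / 956284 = 61.72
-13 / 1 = -13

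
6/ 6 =1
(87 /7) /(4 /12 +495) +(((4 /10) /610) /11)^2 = 73445573527 /2927129301250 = 0.03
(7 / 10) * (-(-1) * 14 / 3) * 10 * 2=196 / 3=65.33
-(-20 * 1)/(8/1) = 5/2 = 2.50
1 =1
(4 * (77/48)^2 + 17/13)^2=7546223161/56070144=134.59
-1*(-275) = 275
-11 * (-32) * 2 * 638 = 449152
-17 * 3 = -51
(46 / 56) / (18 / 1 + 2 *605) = 23 / 34384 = 0.00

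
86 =86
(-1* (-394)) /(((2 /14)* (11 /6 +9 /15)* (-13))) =-82740 /949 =-87.19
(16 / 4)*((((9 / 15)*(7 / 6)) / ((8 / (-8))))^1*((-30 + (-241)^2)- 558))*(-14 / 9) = 11268628 / 45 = 250413.96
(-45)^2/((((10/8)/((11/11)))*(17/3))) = 285.88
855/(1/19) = 16245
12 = 12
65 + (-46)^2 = 2181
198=198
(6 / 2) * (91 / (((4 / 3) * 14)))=117 / 8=14.62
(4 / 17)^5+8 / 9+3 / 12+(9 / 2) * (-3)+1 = -11.36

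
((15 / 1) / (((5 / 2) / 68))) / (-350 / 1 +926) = 17 / 24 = 0.71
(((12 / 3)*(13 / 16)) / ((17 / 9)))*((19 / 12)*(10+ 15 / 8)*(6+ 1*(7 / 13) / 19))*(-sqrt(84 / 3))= -424365*sqrt(7) / 1088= -1031.95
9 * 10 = 90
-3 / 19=-0.16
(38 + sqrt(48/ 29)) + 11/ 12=4* sqrt(87)/ 29 + 467/ 12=40.20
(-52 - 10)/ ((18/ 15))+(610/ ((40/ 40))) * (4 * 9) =65725/ 3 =21908.33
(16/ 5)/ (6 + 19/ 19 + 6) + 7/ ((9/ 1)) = 599/ 585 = 1.02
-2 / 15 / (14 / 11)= -11 / 105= -0.10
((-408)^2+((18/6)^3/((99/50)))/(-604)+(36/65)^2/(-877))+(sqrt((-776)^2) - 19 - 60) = 2057599452778963/12309089650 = 167160.98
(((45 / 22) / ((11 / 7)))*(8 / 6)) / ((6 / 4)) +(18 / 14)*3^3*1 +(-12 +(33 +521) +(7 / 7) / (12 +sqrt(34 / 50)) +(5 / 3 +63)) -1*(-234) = 7981117289 / 9104403 -5*sqrt(17) / 3583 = 876.62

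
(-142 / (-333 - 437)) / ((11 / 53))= 3763 / 4235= 0.89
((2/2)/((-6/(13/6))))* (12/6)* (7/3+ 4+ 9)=-299/27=-11.07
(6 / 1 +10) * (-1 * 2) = -32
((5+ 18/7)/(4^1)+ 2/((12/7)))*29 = 88.73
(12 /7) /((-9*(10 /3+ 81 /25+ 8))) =-0.01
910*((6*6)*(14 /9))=50960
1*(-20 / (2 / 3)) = -30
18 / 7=2.57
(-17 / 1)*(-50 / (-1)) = -850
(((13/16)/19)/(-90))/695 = -13/19015200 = -0.00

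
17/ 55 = 0.31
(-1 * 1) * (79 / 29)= -79 / 29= -2.72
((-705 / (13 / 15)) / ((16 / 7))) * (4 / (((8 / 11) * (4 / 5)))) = -4071375 / 1664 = -2446.74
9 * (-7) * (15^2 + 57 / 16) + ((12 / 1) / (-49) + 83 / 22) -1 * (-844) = -116871669 / 8624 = -13551.91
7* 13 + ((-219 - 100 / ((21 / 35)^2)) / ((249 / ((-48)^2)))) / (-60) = 626029 / 3735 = 167.61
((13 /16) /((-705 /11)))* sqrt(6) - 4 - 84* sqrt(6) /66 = -4 - 159493* sqrt(6) /124080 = -7.15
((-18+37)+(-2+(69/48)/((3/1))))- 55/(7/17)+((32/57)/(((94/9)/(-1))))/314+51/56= -5425926965/47107536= -115.18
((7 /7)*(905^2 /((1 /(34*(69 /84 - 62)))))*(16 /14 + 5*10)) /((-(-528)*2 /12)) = -4269298037475 /4312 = -990096947.47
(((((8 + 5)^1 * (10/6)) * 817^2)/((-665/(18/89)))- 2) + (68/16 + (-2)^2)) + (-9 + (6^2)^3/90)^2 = 15892492403/62300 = 255096.19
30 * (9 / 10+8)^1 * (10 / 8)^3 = 33375 / 64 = 521.48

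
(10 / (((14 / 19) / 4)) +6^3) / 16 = 473 / 28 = 16.89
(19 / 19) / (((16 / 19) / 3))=3.56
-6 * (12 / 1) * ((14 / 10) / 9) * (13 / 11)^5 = -20792408 / 805255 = -25.82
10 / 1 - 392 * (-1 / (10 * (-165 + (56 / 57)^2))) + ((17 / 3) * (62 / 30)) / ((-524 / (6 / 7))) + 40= 729286789769 / 14661426990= 49.74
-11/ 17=-0.65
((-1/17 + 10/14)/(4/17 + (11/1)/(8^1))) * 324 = 67392/511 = 131.88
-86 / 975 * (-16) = 1376 / 975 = 1.41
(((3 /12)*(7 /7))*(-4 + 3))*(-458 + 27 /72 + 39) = 3349 /32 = 104.66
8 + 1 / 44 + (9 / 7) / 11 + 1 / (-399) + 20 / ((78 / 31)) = 1223745 / 76076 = 16.09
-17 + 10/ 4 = -29/ 2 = -14.50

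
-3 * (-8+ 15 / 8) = 147 / 8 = 18.38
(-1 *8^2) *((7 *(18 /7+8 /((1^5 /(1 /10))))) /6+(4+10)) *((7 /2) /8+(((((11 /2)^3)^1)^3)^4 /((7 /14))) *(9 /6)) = -4989306638005326563397679165631119656139 /3221225472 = -1548884634551072668097193000000.00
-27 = -27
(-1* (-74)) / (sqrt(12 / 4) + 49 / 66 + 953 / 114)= 132396693 / 15695231 - 14545773* sqrt(3) / 15695231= 6.83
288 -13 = 275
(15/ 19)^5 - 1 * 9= -21525516/ 2476099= -8.69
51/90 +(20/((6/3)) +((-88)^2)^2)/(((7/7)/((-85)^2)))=12998399095517/30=433279969850.57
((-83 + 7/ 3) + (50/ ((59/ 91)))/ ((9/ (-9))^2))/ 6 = -0.59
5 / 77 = 0.06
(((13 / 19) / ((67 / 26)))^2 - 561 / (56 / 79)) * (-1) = 71813827087 / 90749624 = 791.34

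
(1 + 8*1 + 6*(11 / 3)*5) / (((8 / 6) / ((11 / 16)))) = 61.36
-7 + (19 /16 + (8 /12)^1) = -5.15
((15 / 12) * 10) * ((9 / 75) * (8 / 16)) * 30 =45 / 2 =22.50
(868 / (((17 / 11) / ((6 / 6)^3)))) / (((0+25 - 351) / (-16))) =76384 / 2771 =27.57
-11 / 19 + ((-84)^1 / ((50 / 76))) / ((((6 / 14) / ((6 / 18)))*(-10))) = 66631 / 7125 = 9.35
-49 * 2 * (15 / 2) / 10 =-147 / 2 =-73.50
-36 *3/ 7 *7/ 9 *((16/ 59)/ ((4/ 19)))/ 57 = -16/ 59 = -0.27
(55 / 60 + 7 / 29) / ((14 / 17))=6851 / 4872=1.41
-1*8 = -8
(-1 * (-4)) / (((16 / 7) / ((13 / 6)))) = 3.79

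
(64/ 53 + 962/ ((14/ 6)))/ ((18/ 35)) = 383515/ 477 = 804.01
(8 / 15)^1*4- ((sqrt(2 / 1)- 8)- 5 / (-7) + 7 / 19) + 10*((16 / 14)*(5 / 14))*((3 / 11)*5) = 2245312 / 153615- sqrt(2) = 13.20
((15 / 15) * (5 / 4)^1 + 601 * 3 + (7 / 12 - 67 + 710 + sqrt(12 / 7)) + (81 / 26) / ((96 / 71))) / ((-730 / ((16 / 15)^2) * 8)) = -6115543 / 12811500 - 32 * sqrt(21) / 574875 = -0.48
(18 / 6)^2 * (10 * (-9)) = -810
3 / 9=1 / 3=0.33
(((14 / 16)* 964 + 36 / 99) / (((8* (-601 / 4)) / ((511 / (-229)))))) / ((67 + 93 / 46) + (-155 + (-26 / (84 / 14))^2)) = -1963750005 / 84237480998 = -0.02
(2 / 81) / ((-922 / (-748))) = 748 / 37341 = 0.02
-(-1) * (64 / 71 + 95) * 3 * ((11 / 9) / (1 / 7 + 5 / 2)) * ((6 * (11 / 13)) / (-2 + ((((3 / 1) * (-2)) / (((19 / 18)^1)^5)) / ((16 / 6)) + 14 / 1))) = 2040030729011 / 31055041095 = 65.69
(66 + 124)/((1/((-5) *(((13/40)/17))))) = -1235/68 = -18.16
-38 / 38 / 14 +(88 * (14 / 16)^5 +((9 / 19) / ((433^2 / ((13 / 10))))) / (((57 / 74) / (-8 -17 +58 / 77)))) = 4809919291846869 / 106734217891840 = 45.06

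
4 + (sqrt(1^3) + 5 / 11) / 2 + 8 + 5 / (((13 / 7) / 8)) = 4900 / 143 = 34.27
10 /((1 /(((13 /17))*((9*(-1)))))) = -1170 /17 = -68.82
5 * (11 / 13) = 55 / 13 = 4.23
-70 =-70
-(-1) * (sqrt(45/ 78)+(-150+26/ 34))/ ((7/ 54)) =-1145.38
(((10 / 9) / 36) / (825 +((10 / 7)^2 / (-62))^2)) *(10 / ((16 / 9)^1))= 2307361 / 10964593872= 0.00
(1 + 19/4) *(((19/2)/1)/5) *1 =437/40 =10.92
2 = 2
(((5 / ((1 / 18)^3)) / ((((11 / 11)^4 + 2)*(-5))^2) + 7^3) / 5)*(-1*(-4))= 9452 / 25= 378.08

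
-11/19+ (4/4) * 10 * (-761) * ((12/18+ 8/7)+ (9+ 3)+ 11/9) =-136927423/1197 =-114392.17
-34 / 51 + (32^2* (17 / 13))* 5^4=32639974 / 39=836922.41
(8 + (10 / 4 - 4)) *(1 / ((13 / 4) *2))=1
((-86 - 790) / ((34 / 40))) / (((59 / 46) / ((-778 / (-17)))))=-627005760 / 17051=-36772.37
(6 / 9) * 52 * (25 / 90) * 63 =1820 / 3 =606.67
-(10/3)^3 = -1000/27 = -37.04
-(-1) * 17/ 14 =17/ 14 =1.21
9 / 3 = 3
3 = 3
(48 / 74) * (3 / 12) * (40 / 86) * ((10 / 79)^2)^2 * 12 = 14400000 / 61969578871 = 0.00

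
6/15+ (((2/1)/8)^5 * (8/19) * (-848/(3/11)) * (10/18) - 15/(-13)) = 225029/266760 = 0.84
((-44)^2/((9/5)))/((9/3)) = 9680/27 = 358.52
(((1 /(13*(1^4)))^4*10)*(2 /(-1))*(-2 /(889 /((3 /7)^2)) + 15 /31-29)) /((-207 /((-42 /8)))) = 192542410 /380175385317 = 0.00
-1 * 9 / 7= -9 / 7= -1.29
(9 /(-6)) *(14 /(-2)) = 10.50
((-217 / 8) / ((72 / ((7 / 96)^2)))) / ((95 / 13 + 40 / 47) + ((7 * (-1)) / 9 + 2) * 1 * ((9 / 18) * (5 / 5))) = -6496763 / 28444557312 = -0.00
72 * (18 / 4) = 324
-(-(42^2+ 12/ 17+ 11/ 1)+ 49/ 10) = 301037/ 170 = 1770.81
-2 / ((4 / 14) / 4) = -28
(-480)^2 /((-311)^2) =230400 /96721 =2.38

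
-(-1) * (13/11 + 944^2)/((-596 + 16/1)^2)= 9802509/3700400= 2.65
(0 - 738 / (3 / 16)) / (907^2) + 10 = 8222554 / 822649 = 10.00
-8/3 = -2.67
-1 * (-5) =5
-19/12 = -1.58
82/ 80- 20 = -759/ 40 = -18.98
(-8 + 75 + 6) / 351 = 73 / 351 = 0.21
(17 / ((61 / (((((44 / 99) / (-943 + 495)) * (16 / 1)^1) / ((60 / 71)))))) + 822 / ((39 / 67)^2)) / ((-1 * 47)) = -94536519977 / 1831496940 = -51.62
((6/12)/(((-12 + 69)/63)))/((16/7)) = 147/608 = 0.24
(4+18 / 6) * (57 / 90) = 133 / 30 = 4.43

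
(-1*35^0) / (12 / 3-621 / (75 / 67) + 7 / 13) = 0.00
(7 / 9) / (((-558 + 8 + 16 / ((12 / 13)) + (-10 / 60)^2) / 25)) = -28 / 767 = -0.04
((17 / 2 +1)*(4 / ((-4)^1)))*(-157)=2983 / 2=1491.50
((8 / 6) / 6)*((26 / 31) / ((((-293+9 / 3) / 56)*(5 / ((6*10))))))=-5824 / 13485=-0.43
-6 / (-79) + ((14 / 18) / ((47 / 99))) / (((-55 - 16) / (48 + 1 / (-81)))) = -22022839 / 21353463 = -1.03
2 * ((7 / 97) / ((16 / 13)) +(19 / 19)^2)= 1643 / 776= 2.12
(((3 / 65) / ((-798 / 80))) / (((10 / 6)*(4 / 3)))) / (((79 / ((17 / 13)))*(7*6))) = -51 / 62148905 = -0.00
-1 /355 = -0.00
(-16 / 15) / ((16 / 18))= -6 / 5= -1.20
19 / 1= 19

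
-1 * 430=-430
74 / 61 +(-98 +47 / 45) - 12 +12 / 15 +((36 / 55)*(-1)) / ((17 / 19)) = -11054135 / 102663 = -107.67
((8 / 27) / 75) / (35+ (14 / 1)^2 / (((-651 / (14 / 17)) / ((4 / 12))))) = 4216 / 37262925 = 0.00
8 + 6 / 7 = 62 / 7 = 8.86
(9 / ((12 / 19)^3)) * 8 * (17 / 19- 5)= -4693 / 4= -1173.25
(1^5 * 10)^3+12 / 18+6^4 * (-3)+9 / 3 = -8653 / 3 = -2884.33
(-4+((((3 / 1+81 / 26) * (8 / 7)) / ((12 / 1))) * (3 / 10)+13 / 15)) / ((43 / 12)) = -16154 / 19565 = -0.83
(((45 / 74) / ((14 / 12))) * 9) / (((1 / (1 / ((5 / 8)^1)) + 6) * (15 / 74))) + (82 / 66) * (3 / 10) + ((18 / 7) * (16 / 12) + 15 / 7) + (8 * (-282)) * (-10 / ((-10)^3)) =-2677663 / 204050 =-13.12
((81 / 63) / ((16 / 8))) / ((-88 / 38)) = -171 / 616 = -0.28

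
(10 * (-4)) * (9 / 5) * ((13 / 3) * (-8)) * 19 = 47424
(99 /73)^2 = 9801 /5329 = 1.84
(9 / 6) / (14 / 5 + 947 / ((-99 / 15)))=-495 / 46426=-0.01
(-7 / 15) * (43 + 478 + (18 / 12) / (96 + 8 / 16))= -703892 / 2895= -243.14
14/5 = 2.80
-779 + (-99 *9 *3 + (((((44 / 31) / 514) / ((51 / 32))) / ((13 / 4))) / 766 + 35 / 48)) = -111713624708713 / 32368837488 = -3451.27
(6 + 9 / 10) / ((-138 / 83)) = -83 / 20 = -4.15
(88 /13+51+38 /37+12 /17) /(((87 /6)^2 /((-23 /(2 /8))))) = -179050032 /6876857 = -26.04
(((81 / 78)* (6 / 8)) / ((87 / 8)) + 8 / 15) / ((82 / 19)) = 64999 / 463710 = 0.14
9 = 9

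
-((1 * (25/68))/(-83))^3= 15625/179788129984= 0.00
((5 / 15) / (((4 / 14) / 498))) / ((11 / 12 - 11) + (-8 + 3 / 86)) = -299796 / 9313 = -32.19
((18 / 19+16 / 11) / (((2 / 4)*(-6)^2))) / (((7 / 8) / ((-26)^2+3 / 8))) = 194023 / 1881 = 103.15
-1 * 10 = -10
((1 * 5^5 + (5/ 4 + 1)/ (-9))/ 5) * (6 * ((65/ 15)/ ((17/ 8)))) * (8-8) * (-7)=0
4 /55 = 0.07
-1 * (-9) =9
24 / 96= 1 / 4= 0.25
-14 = -14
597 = 597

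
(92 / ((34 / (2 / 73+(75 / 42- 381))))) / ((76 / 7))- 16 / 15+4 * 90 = 264.43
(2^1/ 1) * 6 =12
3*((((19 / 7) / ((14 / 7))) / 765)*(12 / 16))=19 / 4760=0.00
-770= -770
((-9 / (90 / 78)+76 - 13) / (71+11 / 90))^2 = 24681024 / 40972801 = 0.60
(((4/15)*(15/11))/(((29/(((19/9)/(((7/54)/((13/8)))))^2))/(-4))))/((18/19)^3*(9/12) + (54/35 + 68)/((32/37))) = -301291726320/695140382783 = -0.43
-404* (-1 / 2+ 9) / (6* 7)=-1717 / 21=-81.76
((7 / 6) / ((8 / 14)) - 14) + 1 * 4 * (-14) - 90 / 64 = -6659 / 96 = -69.36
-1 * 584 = -584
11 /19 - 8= -7.42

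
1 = 1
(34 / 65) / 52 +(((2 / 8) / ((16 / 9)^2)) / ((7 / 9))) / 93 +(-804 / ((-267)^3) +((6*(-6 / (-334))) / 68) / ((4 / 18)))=61987490961891617 / 3382161342609853440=0.02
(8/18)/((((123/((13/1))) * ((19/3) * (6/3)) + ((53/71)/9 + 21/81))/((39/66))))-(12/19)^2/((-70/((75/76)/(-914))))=787620103782/361464448787057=0.00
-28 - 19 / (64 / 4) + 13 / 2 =-363 / 16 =-22.69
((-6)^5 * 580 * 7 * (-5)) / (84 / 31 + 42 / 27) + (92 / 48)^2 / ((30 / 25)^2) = 3261545758265 / 88128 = 37009188.43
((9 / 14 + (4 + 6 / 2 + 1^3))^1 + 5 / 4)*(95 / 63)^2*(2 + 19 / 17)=132496025 / 1889244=70.13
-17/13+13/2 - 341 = -8731/26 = -335.81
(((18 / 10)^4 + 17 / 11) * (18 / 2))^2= 555269386896 / 47265625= 11747.85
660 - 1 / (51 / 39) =11207 / 17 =659.24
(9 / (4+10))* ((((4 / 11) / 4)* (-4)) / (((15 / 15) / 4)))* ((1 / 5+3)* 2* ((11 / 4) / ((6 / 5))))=-96 / 7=-13.71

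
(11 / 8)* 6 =33 / 4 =8.25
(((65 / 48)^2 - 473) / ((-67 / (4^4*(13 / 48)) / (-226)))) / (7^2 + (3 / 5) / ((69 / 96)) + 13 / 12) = -183390261145 / 84742002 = -2164.10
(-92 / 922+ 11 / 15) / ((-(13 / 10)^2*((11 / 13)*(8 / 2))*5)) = -337 / 15213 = -0.02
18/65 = 0.28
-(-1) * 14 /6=2.33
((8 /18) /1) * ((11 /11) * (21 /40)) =7 /30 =0.23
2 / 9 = 0.22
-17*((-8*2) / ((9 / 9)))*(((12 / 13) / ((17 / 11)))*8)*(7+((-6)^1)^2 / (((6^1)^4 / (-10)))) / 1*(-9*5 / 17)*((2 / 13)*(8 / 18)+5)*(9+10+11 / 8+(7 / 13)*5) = -302958386720 / 112047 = -2703850.94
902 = 902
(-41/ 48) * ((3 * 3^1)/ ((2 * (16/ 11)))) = -2.64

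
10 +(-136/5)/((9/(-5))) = 226/9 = 25.11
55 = 55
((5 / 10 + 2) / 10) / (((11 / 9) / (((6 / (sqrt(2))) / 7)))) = 0.12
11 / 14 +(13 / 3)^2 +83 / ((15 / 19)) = 78559 / 630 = 124.70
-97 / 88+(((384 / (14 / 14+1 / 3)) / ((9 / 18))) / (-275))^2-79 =-45807667 / 605000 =-75.72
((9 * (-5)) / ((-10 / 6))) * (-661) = -17847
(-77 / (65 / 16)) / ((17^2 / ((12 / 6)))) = -2464 / 18785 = -0.13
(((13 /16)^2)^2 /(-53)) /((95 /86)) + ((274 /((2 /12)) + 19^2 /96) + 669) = 1146701534191 /494960640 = 2316.75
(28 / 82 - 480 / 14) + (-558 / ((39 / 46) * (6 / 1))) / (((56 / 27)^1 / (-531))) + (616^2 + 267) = 869370427 / 2132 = 407772.25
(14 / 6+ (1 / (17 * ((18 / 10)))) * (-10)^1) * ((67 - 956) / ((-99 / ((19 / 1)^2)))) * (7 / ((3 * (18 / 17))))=689676421 / 48114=14334.22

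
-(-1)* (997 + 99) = 1096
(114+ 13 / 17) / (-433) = -1951 / 7361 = -0.27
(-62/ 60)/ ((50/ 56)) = -434/ 375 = -1.16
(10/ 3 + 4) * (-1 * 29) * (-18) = 3828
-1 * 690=-690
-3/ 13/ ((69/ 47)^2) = -0.11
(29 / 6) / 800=29 / 4800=0.01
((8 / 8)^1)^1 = 1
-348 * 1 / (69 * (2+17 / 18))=-2088 / 1219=-1.71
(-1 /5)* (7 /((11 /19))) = -133 /55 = -2.42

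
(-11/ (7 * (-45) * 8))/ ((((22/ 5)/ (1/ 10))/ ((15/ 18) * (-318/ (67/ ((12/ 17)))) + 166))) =0.02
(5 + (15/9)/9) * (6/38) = 140/171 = 0.82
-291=-291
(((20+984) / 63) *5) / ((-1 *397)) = -5020 / 25011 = -0.20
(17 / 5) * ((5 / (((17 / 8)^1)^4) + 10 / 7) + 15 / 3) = 22.69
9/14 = 0.64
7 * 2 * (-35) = -490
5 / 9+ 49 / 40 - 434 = -155599 / 360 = -432.22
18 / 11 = 1.64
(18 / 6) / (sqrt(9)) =1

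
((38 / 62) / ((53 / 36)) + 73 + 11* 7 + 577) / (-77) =-170735 / 18073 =-9.45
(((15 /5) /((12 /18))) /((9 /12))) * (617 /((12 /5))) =3085 /2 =1542.50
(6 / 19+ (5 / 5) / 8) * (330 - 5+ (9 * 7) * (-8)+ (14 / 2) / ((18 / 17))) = -207901 / 2736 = -75.99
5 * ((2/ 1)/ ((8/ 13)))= 65/ 4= 16.25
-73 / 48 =-1.52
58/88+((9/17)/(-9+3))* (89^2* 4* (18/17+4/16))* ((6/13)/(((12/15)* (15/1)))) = -5788756/41327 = -140.07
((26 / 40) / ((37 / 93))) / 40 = 1209 / 29600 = 0.04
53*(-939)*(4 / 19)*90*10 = -179161200 / 19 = -9429536.84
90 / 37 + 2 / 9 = 884 / 333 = 2.65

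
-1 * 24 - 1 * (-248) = 224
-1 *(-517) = 517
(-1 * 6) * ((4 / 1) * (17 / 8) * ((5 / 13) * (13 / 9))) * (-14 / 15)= 238 / 9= 26.44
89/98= 0.91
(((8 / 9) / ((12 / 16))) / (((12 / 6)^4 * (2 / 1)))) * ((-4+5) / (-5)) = -1 / 135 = -0.01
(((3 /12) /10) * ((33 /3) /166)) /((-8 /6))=-33 /26560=-0.00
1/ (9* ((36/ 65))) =65/ 324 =0.20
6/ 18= 1/ 3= 0.33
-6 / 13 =-0.46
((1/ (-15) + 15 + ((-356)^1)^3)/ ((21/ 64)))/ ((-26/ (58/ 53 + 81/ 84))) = 254465526016/ 23373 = 10887157.23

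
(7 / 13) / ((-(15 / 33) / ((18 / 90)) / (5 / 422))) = -77 / 27430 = -0.00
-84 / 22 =-42 / 11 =-3.82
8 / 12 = 0.67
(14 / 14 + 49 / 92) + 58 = 59.53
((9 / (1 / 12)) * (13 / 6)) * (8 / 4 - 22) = -4680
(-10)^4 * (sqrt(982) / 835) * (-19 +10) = -18000 * sqrt(982) / 167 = -3377.63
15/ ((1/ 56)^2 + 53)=15680/ 55403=0.28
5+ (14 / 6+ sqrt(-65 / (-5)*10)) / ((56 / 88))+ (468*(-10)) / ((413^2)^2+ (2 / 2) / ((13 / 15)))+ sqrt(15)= sqrt(15)+ 2458424682272 / 283664391681+ 11*sqrt(130) / 7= 30.46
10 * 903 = 9030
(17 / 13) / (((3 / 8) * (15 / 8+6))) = 1088 / 2457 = 0.44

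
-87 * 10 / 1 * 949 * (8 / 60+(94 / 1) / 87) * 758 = -759625152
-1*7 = -7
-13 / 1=-13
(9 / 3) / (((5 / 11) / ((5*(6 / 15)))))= 66 / 5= 13.20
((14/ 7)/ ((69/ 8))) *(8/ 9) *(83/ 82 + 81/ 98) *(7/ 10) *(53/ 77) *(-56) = -100240384/ 9802485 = -10.23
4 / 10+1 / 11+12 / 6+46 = 2667 / 55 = 48.49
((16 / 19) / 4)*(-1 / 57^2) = -4 / 61731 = -0.00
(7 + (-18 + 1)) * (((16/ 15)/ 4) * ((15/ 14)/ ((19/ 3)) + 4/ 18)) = -3748/ 3591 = -1.04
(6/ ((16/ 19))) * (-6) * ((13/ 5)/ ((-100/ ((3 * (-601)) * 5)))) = -4008069/ 400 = -10020.17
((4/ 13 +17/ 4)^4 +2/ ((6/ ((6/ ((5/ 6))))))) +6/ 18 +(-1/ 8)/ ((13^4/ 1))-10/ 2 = 47075752991/ 109674240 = 429.23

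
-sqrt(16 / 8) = -sqrt(2) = -1.41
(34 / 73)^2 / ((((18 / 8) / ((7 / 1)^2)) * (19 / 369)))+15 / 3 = 9795871 / 101251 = 96.75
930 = 930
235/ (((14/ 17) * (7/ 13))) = 51935/ 98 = 529.95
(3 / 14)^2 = 9 / 196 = 0.05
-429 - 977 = -1406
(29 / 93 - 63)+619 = 51737 / 93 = 556.31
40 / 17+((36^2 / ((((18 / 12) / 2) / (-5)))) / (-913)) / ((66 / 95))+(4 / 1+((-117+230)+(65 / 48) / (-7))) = 7617059077 / 57365616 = 132.78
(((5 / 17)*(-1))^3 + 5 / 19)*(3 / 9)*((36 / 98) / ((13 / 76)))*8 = 608640 / 447083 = 1.36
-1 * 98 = -98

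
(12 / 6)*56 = 112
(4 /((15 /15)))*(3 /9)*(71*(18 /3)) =568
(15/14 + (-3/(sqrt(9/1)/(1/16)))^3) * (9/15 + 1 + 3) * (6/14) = 2119197/1003520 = 2.11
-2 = -2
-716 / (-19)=716 / 19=37.68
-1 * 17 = -17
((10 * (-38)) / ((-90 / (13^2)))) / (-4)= -3211 / 18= -178.39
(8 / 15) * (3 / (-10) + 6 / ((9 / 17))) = 1324 / 225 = 5.88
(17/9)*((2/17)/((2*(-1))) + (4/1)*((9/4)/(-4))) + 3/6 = -139/36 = -3.86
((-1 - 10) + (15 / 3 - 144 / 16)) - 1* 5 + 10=-10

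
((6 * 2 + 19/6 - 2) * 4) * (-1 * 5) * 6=-1580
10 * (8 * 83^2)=551120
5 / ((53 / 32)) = 160 / 53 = 3.02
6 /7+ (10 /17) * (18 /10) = 228 /119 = 1.92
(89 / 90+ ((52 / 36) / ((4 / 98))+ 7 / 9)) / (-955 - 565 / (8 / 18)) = -6688 / 400725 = -0.02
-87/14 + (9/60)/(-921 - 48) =-281017/45220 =-6.21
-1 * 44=-44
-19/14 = -1.36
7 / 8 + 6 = 55 / 8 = 6.88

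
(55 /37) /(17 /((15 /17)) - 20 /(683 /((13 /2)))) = 51225 /657379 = 0.08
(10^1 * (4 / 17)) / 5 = 8 / 17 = 0.47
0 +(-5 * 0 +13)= 13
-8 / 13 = -0.62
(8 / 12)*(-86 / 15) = -172 / 45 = -3.82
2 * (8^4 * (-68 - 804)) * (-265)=1893007360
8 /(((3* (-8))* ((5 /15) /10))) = -10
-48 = -48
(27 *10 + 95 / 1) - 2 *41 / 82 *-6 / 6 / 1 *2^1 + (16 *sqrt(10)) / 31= 16 *sqrt(10) / 31 + 367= 368.63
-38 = -38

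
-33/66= -1/2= -0.50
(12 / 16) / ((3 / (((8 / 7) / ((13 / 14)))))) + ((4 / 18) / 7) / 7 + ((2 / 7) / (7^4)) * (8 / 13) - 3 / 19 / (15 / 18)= 22945288 / 186809805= 0.12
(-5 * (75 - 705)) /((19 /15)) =47250 /19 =2486.84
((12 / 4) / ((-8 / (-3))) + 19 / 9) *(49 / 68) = 11417 / 4896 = 2.33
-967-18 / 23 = -22259 / 23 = -967.78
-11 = -11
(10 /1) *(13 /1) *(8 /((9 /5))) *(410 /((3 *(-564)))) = -533000 /3807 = -140.01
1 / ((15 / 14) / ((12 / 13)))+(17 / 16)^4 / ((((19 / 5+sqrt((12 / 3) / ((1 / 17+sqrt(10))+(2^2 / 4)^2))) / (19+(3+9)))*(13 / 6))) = (18350080*sqrt(17)+229051477*sqrt(18+17*sqrt(10))) / (2129920*(10*sqrt(17)+19*sqrt(18+17*sqrt(10)))) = 4.68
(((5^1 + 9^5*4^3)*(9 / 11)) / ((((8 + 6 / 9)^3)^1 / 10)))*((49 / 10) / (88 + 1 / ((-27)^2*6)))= 98411133136869 / 37208769884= 2644.84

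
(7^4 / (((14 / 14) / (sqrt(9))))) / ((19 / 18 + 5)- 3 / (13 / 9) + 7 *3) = 240786 / 835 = 288.37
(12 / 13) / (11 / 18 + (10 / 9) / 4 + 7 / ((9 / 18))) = 54 / 871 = 0.06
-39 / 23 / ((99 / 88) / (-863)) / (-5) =-89752 / 345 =-260.15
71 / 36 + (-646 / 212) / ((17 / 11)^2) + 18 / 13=877505 / 421668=2.08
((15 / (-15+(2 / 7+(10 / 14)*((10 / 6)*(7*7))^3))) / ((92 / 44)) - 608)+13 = -1006228513955 / 1691140412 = -595.00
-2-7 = -9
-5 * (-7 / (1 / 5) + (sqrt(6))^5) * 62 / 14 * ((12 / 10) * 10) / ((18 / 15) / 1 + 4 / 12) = 139500 / 23 - 1004400 * sqrt(6) / 161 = -9215.95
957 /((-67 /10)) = -9570 /67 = -142.84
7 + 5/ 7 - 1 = 47/ 7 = 6.71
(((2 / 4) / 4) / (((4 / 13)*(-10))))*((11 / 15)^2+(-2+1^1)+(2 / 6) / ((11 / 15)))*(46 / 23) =247 / 396000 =0.00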